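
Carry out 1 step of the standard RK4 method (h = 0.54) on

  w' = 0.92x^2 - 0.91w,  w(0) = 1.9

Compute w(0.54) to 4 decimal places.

RK4: k1 = f(x_n, w_n); k2 = f(x_n + h/2, w_n + (h/2)·k1); k3 = f(x_n + h/2, w_n + (h/2)·k2); k4 = f(x_n + h, w_n + h·k3); w_{n+1} = w_n + (h/6)·(k1 + 2k2 + 2k3 + k4).
x=0.000000, w=1.900000:
  k1 = f(0.000000, 1.900000) = -1.729000
  k2 = f(0.270000, 1.433170) = -1.237117
  k3 = f(0.270000, 1.565978) = -1.357972
  k4 = f(0.540000, 1.166695) = -0.793420
  w ← 1.900000 + (0.54/6)·(k1 + 2k2 + 2k3 + k4) = 1.205866
w(0.54) ≈ 1.2059

1.2059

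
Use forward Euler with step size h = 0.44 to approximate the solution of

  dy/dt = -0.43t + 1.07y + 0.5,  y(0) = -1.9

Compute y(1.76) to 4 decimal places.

Euler: y_{n+1} = y_n + h·f(t_n, y_n).
t=0.000000, y=-1.900000: f=-1.533000 → y ← -1.900000 + 0.44·(-1.533000) = -2.574520
t=0.440000, y=-2.574520: f=-2.443936 → y ← -2.574520 + 0.44·(-2.443936) = -3.649852
t=0.880000, y=-3.649852: f=-3.783742 → y ← -3.649852 + 0.44·(-3.783742) = -5.314698
t=1.320000, y=-5.314698: f=-5.754327 → y ← -5.314698 + 0.44·(-5.754327) = -7.846602
y(1.76) ≈ -7.8466

-7.8466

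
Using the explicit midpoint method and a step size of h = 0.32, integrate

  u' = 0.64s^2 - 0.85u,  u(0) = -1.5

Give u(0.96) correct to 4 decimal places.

Midpoint: k1 = f(s_n, u_n); k2 = f(s_n + h/2, u_n + (h/2)·k1); u_{n+1} = u_n + h·k2.
s=0.000000, u=-1.500000:
  k1 = f(0.000000, -1.500000) = 1.275000
  k2 = f(0.160000, -1.296000) = 1.117984
  u ← -1.500000 + 0.32·1.117984 = -1.142245
s=0.320000, u=-1.142245:
  k1 = f(0.320000, -1.142245) = 1.036444
  k2 = f(0.480000, -0.976414) = 0.977408
  u ← -1.142245 + 0.32·0.977408 = -0.829475
s=0.640000, u=-0.829475:
  k1 = f(0.640000, -0.829475) = 0.967197
  k2 = f(0.800000, -0.674723) = 0.983115
  u ← -0.829475 + 0.32·0.983115 = -0.514878
u(0.96) ≈ -0.5149

-0.5149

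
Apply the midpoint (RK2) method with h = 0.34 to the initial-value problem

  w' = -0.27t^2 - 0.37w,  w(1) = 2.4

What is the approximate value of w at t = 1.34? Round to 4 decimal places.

1.9972

Midpoint: k1 = f(t_n, w_n); k2 = f(t_n + h/2, w_n + (h/2)·k1); w_{n+1} = w_n + h·k2.
t=1.000000, w=2.400000:
  k1 = f(1.000000, 2.400000) = -1.158000
  k2 = f(1.170000, 2.203140) = -1.184765
  w ← 2.400000 + 0.34·(-1.184765) = 1.997180
w(1.34) ≈ 1.9972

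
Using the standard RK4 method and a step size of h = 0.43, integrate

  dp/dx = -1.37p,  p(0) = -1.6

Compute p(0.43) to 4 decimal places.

-0.8886

RK4: k1 = f(x_n, p_n); k2 = f(x_n + h/2, p_n + (h/2)·k1); k3 = f(x_n + h/2, p_n + (h/2)·k2); k4 = f(x_n + h, p_n + h·k3); p_{n+1} = p_n + (h/6)·(k1 + 2k2 + 2k3 + k4).
x=0.000000, p=-1.600000:
  k1 = f(0.000000, -1.600000) = 2.192000
  k2 = f(0.215000, -1.128720) = 1.546346
  k3 = f(0.215000, -1.267536) = 1.736524
  k4 = f(0.430000, -0.853295) = 1.169014
  p ← -1.600000 + (0.43/6)·(k1 + 2k2 + 2k3 + k4) = -0.888583
p(0.43) ≈ -0.8886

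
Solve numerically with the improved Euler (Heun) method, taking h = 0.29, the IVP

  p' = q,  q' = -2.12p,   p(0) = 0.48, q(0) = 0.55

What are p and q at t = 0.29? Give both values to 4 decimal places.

0.5967, 0.2059

Heun on (p,q): k1 = f(t_n, state_n); k2 = f(t_n + h, state_n + h·k1); state_{n+1} = state_n + (h/2)·(k1 + k2).
0.000000: (0.480000, 0.550000)
  k1 = (0.550000, -1.017600)
  predictor → (0.639500, 0.254896)
  k2 = (0.254896, -1.355740)
  → (0.596710, 0.205866)
(p(0.29), q(0.29)) ≈ (0.5967, 0.2059)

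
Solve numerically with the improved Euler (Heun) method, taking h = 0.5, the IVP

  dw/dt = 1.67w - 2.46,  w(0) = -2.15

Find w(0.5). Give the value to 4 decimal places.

Heun: k1 = f(t_n, w_n); k2 = f(t_n + h, w_n + h·k1); w_{n+1} = w_n + (h/2)·(k1 + k2).
t=0.000000, w=-2.150000:
  k1 = f(0.000000, -2.150000) = -6.050500
  k2 = f(0.500000, -5.175250) = -11.102667
  w ← -2.150000 + (0.5/2)·(-6.050500 + (-11.102667)) = -6.438292
w(0.5) ≈ -6.4383

-6.4383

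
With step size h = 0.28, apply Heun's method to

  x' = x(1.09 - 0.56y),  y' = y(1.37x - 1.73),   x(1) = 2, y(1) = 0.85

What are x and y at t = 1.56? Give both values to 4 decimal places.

Heun on (x,y): k1 = f(t_n, state_n); k2 = f(t_n + h, state_n + h·k1); state_{n+1} = state_n + (h/2)·(k1 + k2).
1.000000: (2.000000, 0.850000)
  k1 = (1.228000, 0.858500)
  predictor → (2.343840, 1.090380)
  k2 = (1.123607, 1.614919)
  → (2.329225, 1.196279)
1.280000: (2.329225, 1.196279)
  k1 = (0.978470, 1.747809)
  predictor → (2.603197, 1.685665)
  k2 = (0.380138, 3.095521)
  → (2.519430, 1.874345)
(x(1.56), y(1.56)) ≈ (2.5194, 1.8743)

2.5194, 1.8743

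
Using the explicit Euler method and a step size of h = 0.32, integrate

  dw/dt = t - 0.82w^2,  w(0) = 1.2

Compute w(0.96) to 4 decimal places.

0.8055

Euler: w_{n+1} = w_n + h·f(t_n, w_n).
t=0.000000, w=1.200000: f=-1.180800 → w ← 1.200000 + 0.32·(-1.180800) = 0.822144
t=0.320000, w=0.822144: f=-0.234255 → w ← 0.822144 + 0.32·(-0.234255) = 0.747182
t=0.640000, w=0.747182: f=0.182209 → w ← 0.747182 + 0.32·0.182209 = 0.805489
w(0.96) ≈ 0.8055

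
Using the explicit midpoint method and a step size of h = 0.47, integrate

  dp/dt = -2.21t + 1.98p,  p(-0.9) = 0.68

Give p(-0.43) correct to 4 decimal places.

2.7330

Midpoint: k1 = f(t_n, p_n); k2 = f(t_n + h/2, p_n + (h/2)·k1); p_{n+1} = p_n + h·k2.
t=-0.900000, p=0.680000:
  k1 = f(-0.900000, 0.680000) = 3.335400
  k2 = f(-0.665000, 1.463819) = 4.368012
  p ← 0.680000 + 0.47·4.368012 = 2.732965
p(-0.43) ≈ 2.7330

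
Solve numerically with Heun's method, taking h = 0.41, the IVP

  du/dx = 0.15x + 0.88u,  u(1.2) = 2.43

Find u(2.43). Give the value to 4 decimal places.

Heun: k1 = f(x_n, u_n); k2 = f(x_n + h, u_n + h·k1); u_{n+1} = u_n + (h/2)·(k1 + k2).
x=1.200000, u=2.430000:
  k1 = f(1.200000, 2.430000) = 2.318400
  k2 = f(1.610000, 3.380544) = 3.216379
  u ← 2.430000 + (0.41/2)·(2.318400 + 3.216379) = 3.564630
x=1.610000, u=3.564630:
  k1 = f(1.610000, 3.564630) = 3.378374
  k2 = f(2.020000, 4.949763) = 4.658791
  u ← 3.564630 + (0.41/2)·(3.378374 + 4.658791) = 5.212249
x=2.020000, u=5.212249:
  k1 = f(2.020000, 5.212249) = 4.889779
  k2 = f(2.430000, 7.217058) = 6.715511
  u ← 5.212249 + (0.41/2)·(4.889779 + 6.715511) = 7.591333
u(2.43) ≈ 7.5913

7.5913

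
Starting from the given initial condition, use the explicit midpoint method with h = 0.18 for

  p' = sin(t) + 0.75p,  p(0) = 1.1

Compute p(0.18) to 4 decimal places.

1.2747

Midpoint: k1 = f(t_n, p_n); k2 = f(t_n + h/2, p_n + (h/2)·k1); p_{n+1} = p_n + h·k2.
t=0.000000, p=1.100000:
  k1 = f(0.000000, 1.100000) = 0.825000
  k2 = f(0.090000, 1.174250) = 0.970566
  p ← 1.100000 + 0.18·0.970566 = 1.274702
p(0.18) ≈ 1.2747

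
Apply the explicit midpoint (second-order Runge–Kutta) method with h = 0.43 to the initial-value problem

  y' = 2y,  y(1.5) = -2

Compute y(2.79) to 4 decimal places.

Midpoint: k1 = f(t_n, y_n); k2 = f(t_n + h/2, y_n + (h/2)·k1); y_{n+1} = y_n + h·k2.
t=1.500000, y=-2.000000:
  k1 = f(1.500000, -2.000000) = -4.000000
  k2 = f(1.715000, -2.860000) = -5.720000
  y ← -2.000000 + 0.43·(-5.720000) = -4.459600
t=1.930000, y=-4.459600:
  k1 = f(1.930000, -4.459600) = -8.919200
  k2 = f(2.145000, -6.377228) = -12.754456
  y ← -4.459600 + 0.43·(-12.754456) = -9.944016
t=2.360000, y=-9.944016:
  k1 = f(2.360000, -9.944016) = -19.888032
  k2 = f(2.575000, -14.219943) = -28.439886
  y ← -9.944016 + 0.43·(-28.439886) = -22.173167
y(2.79) ≈ -22.1732

-22.1732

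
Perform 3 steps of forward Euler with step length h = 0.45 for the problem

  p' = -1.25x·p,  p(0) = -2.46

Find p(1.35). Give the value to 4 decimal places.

-0.9072

Euler: p_{n+1} = p_n + h·f(x_n, p_n).
x=0.000000, p=-2.460000: f=0.000000 → p ← -2.460000 + 0.45·0.000000 = -2.460000
x=0.450000, p=-2.460000: f=1.383750 → p ← -2.460000 + 0.45·1.383750 = -1.837312
x=0.900000, p=-1.837312: f=2.066977 → p ← -1.837312 + 0.45·2.066977 = -0.907173
p(1.35) ≈ -0.9072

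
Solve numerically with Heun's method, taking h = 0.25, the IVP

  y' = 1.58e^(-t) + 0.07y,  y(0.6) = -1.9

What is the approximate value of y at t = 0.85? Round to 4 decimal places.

-1.7388

Heun: k1 = f(t_n, y_n); k2 = f(t_n + h, y_n + h·k1); y_{n+1} = y_n + (h/2)·(k1 + k2).
t=0.600000, y=-1.900000:
  k1 = f(0.600000, -1.900000) = 0.734122
  k2 = f(0.850000, -1.716469) = 0.555163
  y ← -1.900000 + (0.25/2)·(0.734122 + 0.555163) = -1.738839
y(0.85) ≈ -1.7388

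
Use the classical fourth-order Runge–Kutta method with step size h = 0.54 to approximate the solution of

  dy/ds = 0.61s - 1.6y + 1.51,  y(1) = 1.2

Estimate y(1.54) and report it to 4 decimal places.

1.3407

RK4: k1 = f(s_n, y_n); k2 = f(s_n + h/2, y_n + (h/2)·k1); k3 = f(s_n + h/2, y_n + (h/2)·k2); k4 = f(s_n + h, y_n + h·k3); y_{n+1} = y_n + (h/6)·(k1 + 2k2 + 2k3 + k4).
s=1.000000, y=1.200000:
  k1 = f(1.000000, 1.200000) = 0.200000
  k2 = f(1.270000, 1.254000) = 0.278300
  k3 = f(1.270000, 1.275141) = 0.244474
  k4 = f(1.540000, 1.332016) = 0.318174
  y ← 1.200000 + (0.54/6)·(k1 + 2k2 + 2k3 + k4) = 1.340735
y(1.54) ≈ 1.3407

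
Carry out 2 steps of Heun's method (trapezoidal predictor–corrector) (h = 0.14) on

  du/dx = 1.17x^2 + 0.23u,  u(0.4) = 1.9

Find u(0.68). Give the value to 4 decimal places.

2.1275

Heun: k1 = f(x_n, u_n); k2 = f(x_n + h, u_n + h·k1); u_{n+1} = u_n + (h/2)·(k1 + k2).
x=0.400000, u=1.900000:
  k1 = f(0.400000, 1.900000) = 0.624200
  k2 = f(0.540000, 1.987388) = 0.798271
  u ← 1.900000 + (0.14/2)·(0.624200 + 0.798271) = 1.999573
x=0.540000, u=1.999573:
  k1 = f(0.540000, 1.999573) = 0.801074
  k2 = f(0.680000, 2.111723) = 1.026704
  u ← 1.999573 + (0.14/2)·(0.801074 + 1.026704) = 2.127517
u(0.68) ≈ 2.1275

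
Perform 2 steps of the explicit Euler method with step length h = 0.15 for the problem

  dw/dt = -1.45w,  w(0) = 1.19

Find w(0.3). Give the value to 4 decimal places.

Euler: w_{n+1} = w_n + h·f(t_n, w_n).
t=0.000000, w=1.190000: f=-1.725500 → w ← 1.190000 + 0.15·(-1.725500) = 0.931175
t=0.150000, w=0.931175: f=-1.350204 → w ← 0.931175 + 0.15·(-1.350204) = 0.728644
w(0.3) ≈ 0.7286

0.7286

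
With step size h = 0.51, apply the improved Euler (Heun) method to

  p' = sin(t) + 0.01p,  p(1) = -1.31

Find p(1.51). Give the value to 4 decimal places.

Heun: k1 = f(t_n, p_n); k2 = f(t_n + h, p_n + h·k1); p_{n+1} = p_n + (h/2)·(k1 + k2).
t=1.000000, p=-1.310000:
  k1 = f(1.000000, -1.310000) = 0.828371
  k2 = f(1.510000, -0.887531) = 0.989277
  p ← -1.310000 + (0.51/2)·(0.828371 + 0.989277) = -0.846500
p(1.51) ≈ -0.8465

-0.8465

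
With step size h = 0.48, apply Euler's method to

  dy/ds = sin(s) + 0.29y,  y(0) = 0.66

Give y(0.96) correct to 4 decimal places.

1.0782

Euler: y_{n+1} = y_n + h·f(s_n, y_n).
s=0.000000, y=0.660000: f=0.191400 → y ← 0.660000 + 0.48·0.191400 = 0.751872
s=0.480000, y=0.751872: f=0.679822 → y ← 0.751872 + 0.48·0.679822 = 1.078187
y(0.96) ≈ 1.0782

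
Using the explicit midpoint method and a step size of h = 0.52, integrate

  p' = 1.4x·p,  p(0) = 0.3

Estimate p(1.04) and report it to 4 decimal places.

Midpoint: k1 = f(x_n, p_n); k2 = f(x_n + h/2, p_n + (h/2)·k1); p_{n+1} = p_n + h·k2.
x=0.000000, p=0.300000:
  k1 = f(0.000000, 0.300000) = 0.000000
  k2 = f(0.260000, 0.300000) = 0.109200
  p ← 0.300000 + 0.52·0.109200 = 0.356784
x=0.520000, p=0.356784:
  k1 = f(0.520000, 0.356784) = 0.259739
  k2 = f(0.780000, 0.424316) = 0.463353
  p ← 0.356784 + 0.52·0.463353 = 0.597728
p(1.04) ≈ 0.5977

0.5977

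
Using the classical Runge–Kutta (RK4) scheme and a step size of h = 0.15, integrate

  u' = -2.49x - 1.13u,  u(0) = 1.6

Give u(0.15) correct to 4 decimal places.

1.3240

RK4: k1 = f(x_n, u_n); k2 = f(x_n + h/2, u_n + (h/2)·k1); k3 = f(x_n + h/2, u_n + (h/2)·k2); k4 = f(x_n + h, u_n + h·k3); u_{n+1} = u_n + (h/6)·(k1 + 2k2 + 2k3 + k4).
x=0.000000, u=1.600000:
  k1 = f(0.000000, 1.600000) = -1.808000
  k2 = f(0.075000, 1.464400) = -1.841522
  k3 = f(0.075000, 1.461886) = -1.838681
  k4 = f(0.150000, 1.324198) = -1.869844
  u ← 1.600000 + (0.15/6)·(k1 + 2k2 + 2k3 + k4) = 1.324044
u(0.15) ≈ 1.3240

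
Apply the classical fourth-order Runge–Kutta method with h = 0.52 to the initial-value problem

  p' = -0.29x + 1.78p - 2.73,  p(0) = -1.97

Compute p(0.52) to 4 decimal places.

RK4: k1 = f(x_n, p_n); k2 = f(x_n + h/2, p_n + (h/2)·k1); k3 = f(x_n + h/2, p_n + (h/2)·k2); k4 = f(x_n + h, p_n + h·k3); p_{n+1} = p_n + (h/6)·(k1 + 2k2 + 2k3 + k4).
x=0.000000, p=-1.970000:
  k1 = f(0.000000, -1.970000) = -6.236600
  k2 = f(0.260000, -3.591516) = -9.198298
  k3 = f(0.260000, -4.361558) = -10.568973
  k4 = f(0.520000, -7.465866) = -16.170041
  p ← -1.970000 + (0.52/6)·(k1 + 2k2 + 2k3 + k4) = -7.338236
p(0.52) ≈ -7.3382

-7.3382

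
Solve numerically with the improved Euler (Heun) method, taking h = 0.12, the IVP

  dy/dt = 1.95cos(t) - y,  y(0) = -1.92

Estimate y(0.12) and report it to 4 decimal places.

-1.4843

Heun: k1 = f(t_n, y_n); k2 = f(t_n + h, y_n + h·k1); y_{n+1} = y_n + (h/2)·(k1 + k2).
t=0.000000, y=-1.920000:
  k1 = f(0.000000, -1.920000) = 3.870000
  k2 = f(0.120000, -1.455600) = 3.391577
  y ← -1.920000 + (0.12/2)·(3.870000 + 3.391577) = -1.484305
y(0.12) ≈ -1.4843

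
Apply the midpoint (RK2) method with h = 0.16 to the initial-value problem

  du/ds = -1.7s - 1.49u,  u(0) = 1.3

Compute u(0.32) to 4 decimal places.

0.7341

Midpoint: k1 = f(s_n, u_n); k2 = f(s_n + h/2, u_n + (h/2)·k1); u_{n+1} = u_n + h·k2.
s=0.000000, u=1.300000:
  k1 = f(0.000000, 1.300000) = -1.937000
  k2 = f(0.080000, 1.145040) = -1.842110
  u ← 1.300000 + 0.16·(-1.842110) = 1.005262
s=0.160000, u=1.005262:
  k1 = f(0.160000, 1.005262) = -1.769841
  k2 = f(0.240000, 0.863675) = -1.694876
  u ← 1.005262 + 0.16·(-1.694876) = 0.734082
u(0.32) ≈ 0.7341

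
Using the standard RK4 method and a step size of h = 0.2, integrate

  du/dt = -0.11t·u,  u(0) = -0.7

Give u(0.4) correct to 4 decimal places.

RK4: k1 = f(t_n, u_n); k2 = f(t_n + h/2, u_n + (h/2)·k1); k3 = f(t_n + h/2, u_n + (h/2)·k2); k4 = f(t_n + h, u_n + h·k3); u_{n+1} = u_n + (h/6)·(k1 + 2k2 + 2k3 + k4).
t=0.000000, u=-0.700000:
  k1 = f(0.000000, -0.700000) = 0.000000
  k2 = f(0.100000, -0.700000) = 0.007700
  k3 = f(0.100000, -0.699230) = 0.007692
  k4 = f(0.200000, -0.698462) = 0.015366
  u ← -0.700000 + (0.2/6)·(k1 + 2k2 + 2k3 + k4) = -0.698462
t=0.200000, u=-0.698462:
  k1 = f(0.200000, -0.698462) = 0.015366
  k2 = f(0.300000, -0.696925) = 0.022999
  k3 = f(0.300000, -0.696162) = 0.022973
  k4 = f(0.400000, -0.693867) = 0.030530
  u ← -0.698462 + (0.2/6)·(k1 + 2k2 + 2k3 + k4) = -0.693867
u(0.4) ≈ -0.6939

-0.6939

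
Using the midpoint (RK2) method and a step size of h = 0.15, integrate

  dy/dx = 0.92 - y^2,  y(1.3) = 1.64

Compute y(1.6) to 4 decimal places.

1.3013

Midpoint: k1 = f(x_n, y_n); k2 = f(x_n + h/2, y_n + (h/2)·k1); y_{n+1} = y_n + h·k2.
x=1.300000, y=1.640000:
  k1 = f(1.300000, 1.640000) = -1.769600
  k2 = f(1.375000, 1.507280) = -1.351893
  y ← 1.640000 + 0.15·(-1.351893) = 1.437216
x=1.450000, y=1.437216:
  k1 = f(1.450000, 1.437216) = -1.145590
  k2 = f(1.525000, 1.351297) = -0.906003
  y ← 1.437216 + 0.15·(-0.906003) = 1.301316
y(1.6) ≈ 1.3013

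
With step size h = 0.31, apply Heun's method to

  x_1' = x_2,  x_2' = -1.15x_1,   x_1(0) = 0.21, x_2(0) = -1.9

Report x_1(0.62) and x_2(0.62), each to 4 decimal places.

Heun on (x_1,x_2): k1 = f(t_n, state_n); k2 = f(t_n + h, state_n + h·k1); state_{n+1} = state_n + (h/2)·(k1 + k2).
0.000000: (0.210000, -1.900000)
  k1 = (-1.900000, -0.241500)
  predictor → (-0.379000, -1.974865)
  k2 = (-1.974865, 0.435850)
  → (-0.390604, -1.869876)
0.310000: (-0.390604, -1.869876)
  k1 = (-1.869876, 0.449195)
  predictor → (-0.970266, -1.730625)
  k2 = (-1.730625, 1.115805)
  → (-0.948682, -1.627301)
(x_1(0.62), x_2(0.62)) ≈ (-0.9487, -1.6273)

-0.9487, -1.6273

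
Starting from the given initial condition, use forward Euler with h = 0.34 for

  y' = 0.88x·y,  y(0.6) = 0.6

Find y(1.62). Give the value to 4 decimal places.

Euler: y_{n+1} = y_n + h·f(x_n, y_n).
x=0.600000, y=0.600000: f=0.316800 → y ← 0.600000 + 0.34·0.316800 = 0.707712
x=0.940000, y=0.707712: f=0.585419 → y ← 0.707712 + 0.34·0.585419 = 0.906755
x=1.280000, y=0.906755: f=1.021368 → y ← 0.906755 + 0.34·1.021368 = 1.254020
y(1.62) ≈ 1.2540

1.2540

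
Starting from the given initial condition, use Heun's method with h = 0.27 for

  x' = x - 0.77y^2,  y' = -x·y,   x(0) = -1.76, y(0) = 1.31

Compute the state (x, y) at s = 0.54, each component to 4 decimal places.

-6.2558, 5.8605

Heun on (x,y): k1 = f(s_n, state_n); k2 = f(s_n + h, state_n + h·k1); state_{n+1} = state_n + (h/2)·(k1 + k2).
0.000000: (-1.760000, 1.310000)
  k1 = (-3.081397, 2.305600)
  predictor → (-2.591977, 1.932512)
  k2 = (-5.467621, 5.009027)
  → (-2.914117, 2.297475)
0.270000: (-2.914117, 2.297475)
  k1 = (-6.978478, 6.695111)
  predictor → (-4.798306, 4.105155)
  k2 = (-17.774573, 19.697790)
  → (-6.255779, 5.860516)
(x(0.54), y(0.54)) ≈ (-6.2558, 5.8605)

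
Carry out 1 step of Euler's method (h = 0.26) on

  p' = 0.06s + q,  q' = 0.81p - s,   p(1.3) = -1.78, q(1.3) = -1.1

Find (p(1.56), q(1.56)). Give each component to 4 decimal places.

-2.0457, -1.8129

Euler on (p,q): p_{n+1} = p_n + h·p', q_{n+1} = q_n + h·q'.
1.300000: (-1.780000, -1.100000); f=(-1.022000, -2.741800) → (-2.045720, -1.812868)
(p(1.56), q(1.56)) ≈ (-2.0457, -1.8129)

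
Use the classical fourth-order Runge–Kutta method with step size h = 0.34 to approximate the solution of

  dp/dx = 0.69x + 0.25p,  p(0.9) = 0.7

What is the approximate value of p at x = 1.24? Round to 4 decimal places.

1.0235

RK4: k1 = f(x_n, p_n); k2 = f(x_n + h/2, p_n + (h/2)·k1); k3 = f(x_n + h/2, p_n + (h/2)·k2); k4 = f(x_n + h, p_n + h·k3); p_{n+1} = p_n + (h/6)·(k1 + 2k2 + 2k3 + k4).
x=0.900000, p=0.700000:
  k1 = f(0.900000, 0.700000) = 0.796000
  k2 = f(1.070000, 0.835320) = 0.947130
  k3 = f(1.070000, 0.861012) = 0.953553
  k4 = f(1.240000, 1.024208) = 1.111652
  p ← 0.700000 + (0.34/6)·(k1 + 2k2 + 2k3 + k4) = 1.023511
p(1.24) ≈ 1.0235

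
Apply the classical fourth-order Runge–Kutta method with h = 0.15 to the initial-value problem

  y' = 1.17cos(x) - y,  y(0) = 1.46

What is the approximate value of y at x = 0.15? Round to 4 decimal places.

1.4190

RK4: k1 = f(x_n, y_n); k2 = f(x_n + h/2, y_n + (h/2)·k1); k3 = f(x_n + h/2, y_n + (h/2)·k2); k4 = f(x_n + h, y_n + h·k3); y_{n+1} = y_n + (h/6)·(k1 + 2k2 + 2k3 + k4).
x=0.000000, y=1.460000:
  k1 = f(0.000000, 1.460000) = -0.290000
  k2 = f(0.075000, 1.438250) = -0.271539
  k3 = f(0.075000, 1.439635) = -0.272924
  k4 = f(0.150000, 1.419061) = -0.262199
  y ← 1.460000 + (0.15/6)·(k1 + 2k2 + 2k3 + k4) = 1.418972
y(0.15) ≈ 1.4190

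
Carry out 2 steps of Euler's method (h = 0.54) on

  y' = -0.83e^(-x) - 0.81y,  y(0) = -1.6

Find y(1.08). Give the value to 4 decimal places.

Euler: y_{n+1} = y_n + h·f(x_n, y_n).
x=0.000000, y=-1.600000: f=0.466000 → y ← -1.600000 + 0.54·0.466000 = -1.348360
x=0.540000, y=-1.348360: f=0.608491 → y ← -1.348360 + 0.54·0.608491 = -1.019775
y(1.08) ≈ -1.0198

-1.0198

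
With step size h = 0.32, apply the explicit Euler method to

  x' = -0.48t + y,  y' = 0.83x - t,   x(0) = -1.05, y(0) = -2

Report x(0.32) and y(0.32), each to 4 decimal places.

-1.6900, -2.2789

Euler on (x,y): x_{n+1} = x_n + h·x', y_{n+1} = y_n + h·y'.
0.000000: (-1.050000, -2.000000); f=(-2.000000, -0.871500) → (-1.690000, -2.278880)
(x(0.32), y(0.32)) ≈ (-1.6900, -2.2789)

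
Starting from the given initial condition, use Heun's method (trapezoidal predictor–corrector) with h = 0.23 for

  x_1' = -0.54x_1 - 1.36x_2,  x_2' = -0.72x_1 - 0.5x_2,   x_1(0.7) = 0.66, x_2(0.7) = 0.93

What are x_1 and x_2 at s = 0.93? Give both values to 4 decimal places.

0.3441, 0.7571

Heun on (x_1,x_2): k1 = f(s_n, state_n); k2 = f(s_n + h, state_n + h·k1); state_{n+1} = state_n + (h/2)·(k1 + k2).
0.700000: (0.660000, 0.930000)
  k1 = (-1.621200, -0.940200)
  predictor → (0.287124, 0.713754)
  k2 = (-1.125752, -0.563606)
  → (0.344100, 0.757062)
(x_1(0.93), x_2(0.93)) ≈ (0.3441, 0.7571)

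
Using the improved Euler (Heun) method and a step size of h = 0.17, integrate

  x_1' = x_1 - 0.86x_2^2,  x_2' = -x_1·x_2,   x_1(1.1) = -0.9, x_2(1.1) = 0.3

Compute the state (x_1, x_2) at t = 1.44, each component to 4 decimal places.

-1.3057, 0.4327

Heun on (x_1,x_2): k1 = f(t_n, state_n); k2 = f(t_n + h, state_n + h·k1); state_{n+1} = state_n + (h/2)·(k1 + k2).
1.100000: (-0.900000, 0.300000)
  k1 = (-0.977400, 0.270000)
  predictor → (-1.066158, 0.345900)
  k2 = (-1.169054, 0.368784)
  → (-1.082449, 0.354297)
1.270000: (-1.082449, 0.354297)
  k1 = (-1.190401, 0.383508)
  predictor → (-1.284817, 0.419493)
  k2 = (-1.436155, 0.538972)
  → (-1.305706, 0.432707)
(x_1(1.44), x_2(1.44)) ≈ (-1.3057, 0.4327)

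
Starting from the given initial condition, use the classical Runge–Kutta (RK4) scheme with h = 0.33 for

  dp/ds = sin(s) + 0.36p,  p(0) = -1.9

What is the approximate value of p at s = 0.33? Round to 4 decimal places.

-2.0835

RK4: k1 = f(s_n, p_n); k2 = f(s_n + h/2, p_n + (h/2)·k1); k3 = f(s_n + h/2, p_n + (h/2)·k2); k4 = f(s_n + h, p_n + h·k3); p_{n+1} = p_n + (h/6)·(k1 + 2k2 + 2k3 + k4).
s=0.000000, p=-1.900000:
  k1 = f(0.000000, -1.900000) = -0.684000
  k2 = f(0.165000, -2.012860) = -0.560377
  k3 = f(0.165000, -1.992462) = -0.553034
  k4 = f(0.330000, -2.082501) = -0.425657
  p ← -1.900000 + (0.33/6)·(k1 + 2k2 + 2k3 + k4) = -2.083506
p(0.33) ≈ -2.0835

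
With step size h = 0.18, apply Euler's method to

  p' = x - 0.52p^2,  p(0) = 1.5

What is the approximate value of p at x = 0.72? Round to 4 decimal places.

1.0869

Euler: p_{n+1} = p_n + h·f(x_n, p_n).
x=0.000000, p=1.500000: f=-1.170000 → p ← 1.500000 + 0.18·(-1.170000) = 1.289400
x=0.180000, p=1.289400: f=-0.684527 → p ← 1.289400 + 0.18·(-0.684527) = 1.166185
x=0.360000, p=1.166185: f=-0.347194 → p ← 1.166185 + 0.18·(-0.347194) = 1.103690
x=0.540000, p=1.103690: f=-0.093429 → p ← 1.103690 + 0.18·(-0.093429) = 1.086873
p(0.72) ≈ 1.0869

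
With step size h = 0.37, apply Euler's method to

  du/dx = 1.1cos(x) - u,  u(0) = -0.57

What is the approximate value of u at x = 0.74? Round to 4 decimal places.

Euler: u_{n+1} = u_n + h·f(x_n, u_n).
x=0.000000, u=-0.570000: f=1.670000 → u ← -0.570000 + 0.37·1.670000 = 0.047900
x=0.370000, u=0.047900: f=0.977660 → u ← 0.047900 + 0.37·0.977660 = 0.409634
u(0.74) ≈ 0.4096

0.4096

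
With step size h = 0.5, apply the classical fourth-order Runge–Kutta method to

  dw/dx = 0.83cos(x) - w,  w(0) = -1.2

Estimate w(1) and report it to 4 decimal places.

RK4: k1 = f(x_n, w_n); k2 = f(x_n + h/2, w_n + (h/2)·k1); k3 = f(x_n + h/2, w_n + (h/2)·k2); k4 = f(x_n + h, w_n + h·k3); w_{n+1} = w_n + (h/6)·(k1 + 2k2 + 2k3 + k4).
x=0.000000, w=-1.200000:
  k1 = f(0.000000, -1.200000) = 2.030000
  k2 = f(0.250000, -0.692500) = 1.496697
  k3 = f(0.250000, -0.825826) = 1.630023
  k4 = f(0.500000, -0.384989) = 1.113382
  w ← -1.200000 + (0.5/6)·(k1 + 2k2 + 2k3 + k4) = -0.416931
x=0.500000, w=-0.416931:
  k1 = f(0.500000, -0.416931) = 1.145325
  k2 = f(0.750000, -0.130600) = 0.737902
  k3 = f(0.750000, -0.232456) = 0.839758
  k4 = f(1.000000, 0.002947) = 0.445504
  w ← -0.416931 + (0.5/6)·(k1 + 2k2 + 2k3 + k4) = -0.021419
w(1) ≈ -0.0214

-0.0214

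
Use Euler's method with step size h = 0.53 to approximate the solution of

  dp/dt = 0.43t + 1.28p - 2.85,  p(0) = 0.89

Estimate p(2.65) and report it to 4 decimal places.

Euler: p_{n+1} = p_n + h·f(t_n, p_n).
t=0.000000, p=0.890000: f=-1.710800 → p ← 0.890000 + 0.53·(-1.710800) = -0.016724
t=0.530000, p=-0.016724: f=-2.643507 → p ← -0.016724 + 0.53·(-2.643507) = -1.417783
t=1.060000, p=-1.417783: f=-4.208962 → p ← -1.417783 + 0.53·(-4.208962) = -3.648532
t=1.590000, p=-3.648532: f=-6.836421 → p ← -3.648532 + 0.53·(-6.836421) = -7.271836
t=2.120000, p=-7.271836: f=-11.246349 → p ← -7.271836 + 0.53·(-11.246349) = -13.232401
p(2.65) ≈ -13.2324

-13.2324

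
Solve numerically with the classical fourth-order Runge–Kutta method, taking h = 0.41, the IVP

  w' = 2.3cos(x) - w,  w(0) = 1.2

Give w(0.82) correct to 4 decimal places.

RK4: k1 = f(x_n, w_n); k2 = f(x_n + h/2, w_n + (h/2)·k1); k3 = f(x_n + h/2, w_n + (h/2)·k2); k4 = f(x_n + h, w_n + h·k3); w_{n+1} = w_n + (h/6)·(k1 + 2k2 + 2k3 + k4).
x=0.000000, w=1.200000:
  k1 = f(0.000000, 1.200000) = 1.100000
  k2 = f(0.205000, 1.425500) = 0.826340
  k3 = f(0.205000, 1.369400) = 0.882441
  k4 = f(0.410000, 1.561801) = 0.547577
  w ← 1.200000 + (0.41/6)·(k1 + 2k2 + 2k3 + k4) = 1.546118
x=0.410000, w=1.546118:
  k1 = f(0.410000, 1.546118) = 0.563260
  k2 = f(0.615000, 1.661586) = 0.216993
  k3 = f(0.615000, 1.590601) = 0.287978
  k4 = f(0.820000, 1.664189) = -0.095080
  w ← 1.546118 + (0.41/6)·(k1 + 2k2 + 2k3 + k4) = 1.647123
w(0.82) ≈ 1.6471

1.6471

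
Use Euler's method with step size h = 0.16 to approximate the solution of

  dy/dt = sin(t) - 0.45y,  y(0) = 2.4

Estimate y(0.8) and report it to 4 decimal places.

1.8796

Euler: y_{n+1} = y_n + h·f(t_n, y_n).
t=0.000000, y=2.400000: f=-1.080000 → y ← 2.400000 + 0.16·(-1.080000) = 2.227200
t=0.160000, y=2.227200: f=-0.842922 → y ← 2.227200 + 0.16·(-0.842922) = 2.092333
t=0.320000, y=2.092333: f=-0.626983 → y ← 2.092333 + 0.16·(-0.626983) = 1.992015
t=0.480000, y=1.992015: f=-0.434628 → y ← 1.992015 + 0.16·(-0.434628) = 1.922475
t=0.640000, y=1.922475: f=-0.267918 → y ← 1.922475 + 0.16·(-0.267918) = 1.879608
y(0.8) ≈ 1.8796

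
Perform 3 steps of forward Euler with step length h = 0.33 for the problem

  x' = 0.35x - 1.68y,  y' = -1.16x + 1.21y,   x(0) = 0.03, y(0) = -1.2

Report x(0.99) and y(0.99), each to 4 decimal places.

Euler on (x,y): x_{n+1} = x_n + h·x', y_{n+1} = y_n + h·y'.
0.000000: (0.030000, -1.200000); f=(2.026500, -1.486800) → (0.698745, -1.690644)
0.330000: (0.698745, -1.690644); f=(3.084843, -2.856223) → (1.716743, -2.633198)
0.660000: (1.716743, -2.633198); f=(5.024632, -5.177591) → (3.374872, -4.341803)
(x(0.99), y(0.99)) ≈ (3.3749, -4.3418)

3.3749, -4.3418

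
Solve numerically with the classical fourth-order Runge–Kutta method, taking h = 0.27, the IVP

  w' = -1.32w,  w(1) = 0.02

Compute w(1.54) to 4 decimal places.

RK4: k1 = f(x_n, w_n); k2 = f(x_n + h/2, w_n + (h/2)·k1); k3 = f(x_n + h/2, w_n + (h/2)·k2); k4 = f(x_n + h, w_n + h·k3); w_{n+1} = w_n + (h/6)·(k1 + 2k2 + 2k3 + k4).
x=1.000000, w=0.020000:
  k1 = f(1.000000, 0.020000) = -0.026400
  k2 = f(1.135000, 0.016436) = -0.021696
  k3 = f(1.135000, 0.017071) = -0.022534
  k4 = f(1.270000, 0.013916) = -0.018369
  w ← 0.020000 + (0.27/6)·(k1 + 2k2 + 2k3 + k4) = 0.014005
x=1.270000, w=0.014005:
  k1 = f(1.270000, 0.014005) = -0.018486
  k2 = f(1.405000, 0.011509) = -0.015192
  k3 = f(1.405000, 0.011954) = -0.015779
  k4 = f(1.540000, 0.009744) = -0.012863
  w ← 0.014005 + (0.27/6)·(k1 + 2k2 + 2k3 + k4) = 0.009807
w(1.54) ≈ 0.0098

0.0098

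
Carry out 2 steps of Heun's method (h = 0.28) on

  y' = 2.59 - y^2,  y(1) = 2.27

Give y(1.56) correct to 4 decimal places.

1.7730

Heun: k1 = f(s_n, y_n); k2 = f(s_n + h, y_n + h·k1); y_{n+1} = y_n + (h/2)·(k1 + k2).
s=1.000000, y=2.270000:
  k1 = f(1.000000, 2.270000) = -2.562900
  k2 = f(1.280000, 1.552388) = 0.180091
  y ← 2.270000 + (0.28/2)·(-2.562900 + 0.180091) = 1.936407
s=1.280000, y=1.936407:
  k1 = f(1.280000, 1.936407) = -1.159671
  k2 = f(1.560000, 1.611699) = -0.007573
  y ← 1.936407 + (0.28/2)·(-1.159671 + (-0.007573)) = 1.772993
y(1.56) ≈ 1.7730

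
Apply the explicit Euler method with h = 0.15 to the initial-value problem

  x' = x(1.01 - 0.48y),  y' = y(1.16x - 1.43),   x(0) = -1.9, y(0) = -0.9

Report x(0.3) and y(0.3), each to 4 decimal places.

Euler on (x,y): x_{n+1} = x_n + h·x', y_{n+1} = y_n + h·y'.
0.000000: (-1.900000, -0.900000); f=(-2.739800, 3.270600) → (-2.310970, -0.409410)
0.150000: (-2.310970, -0.409410); f=(-2.788224, 1.682972) → (-2.729204, -0.156964)
(x(0.3), y(0.3)) ≈ (-2.7292, -0.1570)

-2.7292, -0.1570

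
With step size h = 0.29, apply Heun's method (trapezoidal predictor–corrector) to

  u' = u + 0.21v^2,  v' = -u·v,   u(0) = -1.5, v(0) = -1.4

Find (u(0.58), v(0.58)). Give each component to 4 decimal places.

Heun on (u,v): k1 = f(x_n, state_n); k2 = f(x_n + h, state_n + h·k1); state_{n+1} = state_n + (h/2)·(k1 + k2).
0.000000: (-1.500000, -1.400000)
  k1 = (-1.088400, -2.100000)
  predictor → (-1.815636, -2.009000)
  k2 = (-0.968059, -3.647613)
  → (-1.798187, -2.233404)
0.290000: (-1.798187, -2.233404)
  k1 = (-0.750687, -4.016077)
  predictor → (-2.015886, -3.398066)
  k2 = (0.408953, -6.850113)
  → (-1.847738, -3.809001)
(u(0.58), v(0.58)) ≈ (-1.8477, -3.8090)

-1.8477, -3.8090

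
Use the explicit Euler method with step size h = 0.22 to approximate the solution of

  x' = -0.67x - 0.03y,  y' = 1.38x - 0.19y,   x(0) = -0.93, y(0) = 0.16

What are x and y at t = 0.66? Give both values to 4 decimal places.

-0.5740, -0.5547

Euler on (x,y): x_{n+1} = x_n + h·x', y_{n+1} = y_n + h·y'.
0.000000: (-0.930000, 0.160000); f=(0.618300, -1.313800) → (-0.793974, -0.129036)
0.220000: (-0.793974, -0.129036); f=(0.535834, -1.071167) → (-0.676091, -0.364693)
0.440000: (-0.676091, -0.364693); f=(0.463921, -0.863713) → (-0.574028, -0.554710)
(x(0.66), y(0.66)) ≈ (-0.5740, -0.5547)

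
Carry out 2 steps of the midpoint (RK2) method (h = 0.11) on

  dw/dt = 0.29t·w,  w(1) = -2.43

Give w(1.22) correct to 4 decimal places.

-2.6081

Midpoint: k1 = f(t_n, w_n); k2 = f(t_n + h/2, w_n + (h/2)·k1); w_{n+1} = w_n + h·k2.
t=1.000000, w=-2.430000:
  k1 = f(1.000000, -2.430000) = -0.704700
  k2 = f(1.055000, -2.468759) = -0.755317
  w ← -2.430000 + 0.11·(-0.755317) = -2.513085
t=1.110000, w=-2.513085:
  k1 = f(1.110000, -2.513085) = -0.808962
  k2 = f(1.165000, -2.557578) = -0.864078
  w ← -2.513085 + 0.11·(-0.864078) = -2.608133
w(1.22) ≈ -2.6081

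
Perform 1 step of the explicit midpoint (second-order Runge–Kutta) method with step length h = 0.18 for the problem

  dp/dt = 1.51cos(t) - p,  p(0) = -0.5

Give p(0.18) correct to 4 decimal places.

Midpoint: k1 = f(t_n, p_n); k2 = f(t_n + h/2, p_n + (h/2)·k1); p_{n+1} = p_n + h·k2.
t=0.000000, p=-0.500000:
  k1 = f(0.000000, -0.500000) = 2.010000
  k2 = f(0.090000, -0.319100) = 1.822989
  p ← -0.500000 + 0.18·1.822989 = -0.171862
p(0.18) ≈ -0.1719

-0.1719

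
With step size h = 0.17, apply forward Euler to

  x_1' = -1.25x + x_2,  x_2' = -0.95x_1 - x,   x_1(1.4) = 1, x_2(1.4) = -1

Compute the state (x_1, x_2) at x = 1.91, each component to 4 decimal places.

Euler on (x_1,x_2): x_1_{n+1} = x_1_n + h·x_1', x_2_{n+1} = x_2_n + h·x_2'.
1.400000: (1.000000, -1.000000); f=(-2.750000, -2.350000) → (0.532500, -1.399500)
1.570000: (0.532500, -1.399500); f=(-3.362000, -2.075875) → (-0.039040, -1.752399)
1.740000: (-0.039040, -1.752399); f=(-3.927399, -1.702912) → (-0.706698, -2.041894)
(x_1(1.91), x_2(1.91)) ≈ (-0.7067, -2.0419)

-0.7067, -2.0419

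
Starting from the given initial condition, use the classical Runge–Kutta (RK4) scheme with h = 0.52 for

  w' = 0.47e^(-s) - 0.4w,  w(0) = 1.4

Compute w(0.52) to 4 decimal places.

RK4: k1 = f(s_n, w_n); k2 = f(s_n + h/2, w_n + (h/2)·k1); k3 = f(s_n + h/2, w_n + (h/2)·k2); k4 = f(s_n + h, w_n + h·k3); w_{n+1} = w_n + (h/6)·(k1 + 2k2 + 2k3 + k4).
s=0.000000, w=1.400000:
  k1 = f(0.000000, 1.400000) = -0.090000
  k2 = f(0.260000, 1.376600) = -0.188246
  k3 = f(0.260000, 1.351056) = -0.178028
  k4 = f(0.520000, 1.307425) = -0.243545
  w ← 1.400000 + (0.52/6)·(k1 + 2k2 + 2k3 + k4) = 1.307605
w(0.52) ≈ 1.3076

1.3076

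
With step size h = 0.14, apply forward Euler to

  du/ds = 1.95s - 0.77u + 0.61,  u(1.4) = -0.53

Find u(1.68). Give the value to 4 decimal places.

Euler: u_{n+1} = u_n + h·f(s_n, u_n).
s=1.400000, u=-0.530000: f=3.748100 → u ← -0.530000 + 0.14·3.748100 = -0.005266
s=1.540000, u=-0.005266: f=3.617055 → u ← -0.005266 + 0.14·3.617055 = 0.501122
u(1.68) ≈ 0.5011

0.5011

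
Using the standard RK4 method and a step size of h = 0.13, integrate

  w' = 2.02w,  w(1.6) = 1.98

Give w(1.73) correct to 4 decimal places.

RK4: k1 = f(t_n, w_n); k2 = f(t_n + h/2, w_n + (h/2)·k1); k3 = f(t_n + h/2, w_n + (h/2)·k2); k4 = f(t_n + h, w_n + h·k3); w_{n+1} = w_n + (h/6)·(k1 + 2k2 + 2k3 + k4).
t=1.600000, w=1.980000:
  k1 = f(1.600000, 1.980000) = 3.999600
  k2 = f(1.665000, 2.239974) = 4.524747
  k3 = f(1.665000, 2.274109) = 4.593699
  k4 = f(1.730000, 2.577181) = 5.205905
  w ← 1.980000 + (0.13/6)·(k1 + 2k2 + 2k3 + k4) = 2.574585
w(1.73) ≈ 2.5746

2.5746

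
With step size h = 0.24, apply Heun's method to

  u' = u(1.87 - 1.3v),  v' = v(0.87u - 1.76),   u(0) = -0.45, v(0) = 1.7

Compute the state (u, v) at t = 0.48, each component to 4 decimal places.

Heun on (u,v): k1 = f(t_n, state_n); k2 = f(t_n + h, state_n + h·k1); state_{n+1} = state_n + (h/2)·(k1 + k2).
0.000000: (-0.450000, 1.700000)
  k1 = (0.153000, -3.657550)
  predictor → (-0.413280, 0.822188)
  k2 = (-0.331102, -1.742672)
  → (-0.471372, 1.051973)
0.240000: (-0.471372, 1.051973)
  k1 = (-0.236834, -2.282881)
  predictor → (-0.528212, 0.504082)
  k2 = (-0.641616, -1.118832)
  → (-0.576786, 0.643768)
(u(0.48), v(0.48)) ≈ (-0.5768, 0.6438)

-0.5768, 0.6438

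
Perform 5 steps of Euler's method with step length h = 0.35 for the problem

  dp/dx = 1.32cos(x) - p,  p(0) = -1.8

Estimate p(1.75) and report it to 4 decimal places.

0.3700

Euler: p_{n+1} = p_n + h·f(x_n, p_n).
x=0.000000, p=-1.800000: f=3.120000 → p ← -1.800000 + 0.35·3.120000 = -0.708000
x=0.350000, p=-0.708000: f=1.947972 → p ← -0.708000 + 0.35·1.947972 = -0.026210
x=0.700000, p=-0.026210: f=1.035801 → p ← -0.026210 + 0.35·1.035801 = 0.336321
x=1.050000, p=0.336321: f=0.320473 → p ← 0.336321 + 0.35·0.320473 = 0.448486
x=1.400000, p=0.448486: f=-0.224130 → p ← 0.448486 + 0.35·(-0.224130) = 0.370041
p(1.75) ≈ 0.3700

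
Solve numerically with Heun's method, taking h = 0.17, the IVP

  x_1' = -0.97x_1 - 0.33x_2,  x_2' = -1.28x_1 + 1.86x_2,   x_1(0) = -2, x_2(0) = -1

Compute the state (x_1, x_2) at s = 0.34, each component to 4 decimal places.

Heun on (x_1,x_2): k1 = f(s_n, state_n); k2 = f(s_n + h, state_n + h·k1); state_{n+1} = state_n + (h/2)·(k1 + k2).
0.000000: (-2.000000, -1.000000)
  k1 = (2.270000, 0.700000)
  predictor → (-1.614100, -0.881000)
  k2 = (1.856407, 0.427388)
  → (-1.649255, -0.904172)
0.170000: (-1.649255, -0.904172)
  k1 = (1.898155, 0.429287)
  predictor → (-1.326569, -0.831193)
  k2 = (1.561066, 0.151989)
  → (-1.355222, -0.854764)
(x_1(0.34), x_2(0.34)) ≈ (-1.3552, -0.8548)

-1.3552, -0.8548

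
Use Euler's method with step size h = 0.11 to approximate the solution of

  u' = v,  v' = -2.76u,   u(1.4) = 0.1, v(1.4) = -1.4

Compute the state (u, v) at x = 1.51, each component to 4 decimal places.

Euler on (u,v): u_{n+1} = u_n + h·u', v_{n+1} = v_n + h·v'.
1.400000: (0.100000, -1.400000); f=(-1.400000, -0.276000) → (-0.054000, -1.430360)
(u(1.51), v(1.51)) ≈ (-0.0540, -1.4304)

-0.0540, -1.4304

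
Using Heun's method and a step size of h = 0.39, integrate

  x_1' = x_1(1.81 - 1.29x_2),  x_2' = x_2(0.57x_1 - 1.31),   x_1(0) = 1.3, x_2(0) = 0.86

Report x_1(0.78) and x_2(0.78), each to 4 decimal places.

2.5548, 0.6828

Heun on (x_1,x_2): k1 = f(s_n, state_n); k2 = f(s_n + h, state_n + h·k1); state_{n+1} = state_n + (h/2)·(k1 + k2).
0.000000: (1.300000, 0.860000)
  k1 = (0.910780, -0.489340)
  predictor → (1.655204, 0.669157)
  k2 = (1.567126, -0.245269)
  → (1.783192, 0.716751)
0.390000: (1.783192, 0.716751)
  k1 = (1.578821, -0.210424)
  predictor → (2.398932, 0.634686)
  k2 = (2.377954, 0.036425)
  → (2.554763, 0.682822)
(x_1(0.78), x_2(0.78)) ≈ (2.5548, 0.6828)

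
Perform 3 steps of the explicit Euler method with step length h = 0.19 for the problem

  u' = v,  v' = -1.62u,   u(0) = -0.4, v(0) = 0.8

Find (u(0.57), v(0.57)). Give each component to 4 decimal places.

Euler on (u,v): u_{n+1} = u_n + h·u', v_{n+1} = v_n + h·v'.
0.000000: (-0.400000, 0.800000); f=(0.800000, 0.648000) → (-0.248000, 0.923120)
0.190000: (-0.248000, 0.923120); f=(0.923120, 0.401760) → (-0.072607, 0.999454)
0.380000: (-0.072607, 0.999454); f=(0.999454, 0.117624) → (0.117289, 1.021803)
(u(0.57), v(0.57)) ≈ (0.1173, 1.0218)

0.1173, 1.0218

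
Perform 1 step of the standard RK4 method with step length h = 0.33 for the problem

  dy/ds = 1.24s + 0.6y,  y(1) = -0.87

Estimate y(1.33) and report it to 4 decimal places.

RK4: k1 = f(s_n, y_n); k2 = f(s_n + h/2, y_n + (h/2)·k1); k3 = f(s_n + h/2, y_n + (h/2)·k2); k4 = f(s_n + h, y_n + h·k3); y_{n+1} = y_n + (h/6)·(k1 + 2k2 + 2k3 + k4).
s=1.000000, y=-0.870000:
  k1 = f(1.000000, -0.870000) = 0.718000
  k2 = f(1.165000, -0.751530) = 0.993682
  k3 = f(1.165000, -0.706042) = 1.020975
  k4 = f(1.330000, -0.533078) = 1.329353
  y ← -0.870000 + (0.33/6)·(k1 + 2k2 + 2k3 + k4) = -0.535783
y(1.33) ≈ -0.5358

-0.5358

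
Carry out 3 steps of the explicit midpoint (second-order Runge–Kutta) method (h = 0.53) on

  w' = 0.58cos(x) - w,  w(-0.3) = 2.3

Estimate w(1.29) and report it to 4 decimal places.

Midpoint: k1 = f(x_n, w_n); k2 = f(x_n + h/2, w_n + (h/2)·k1); w_{n+1} = w_n + h·k2.
x=-0.300000, w=2.300000:
  k1 = f(-0.300000, 2.300000) = -1.745905
  k2 = f(-0.035000, 1.837335) = -1.257690
  w ← 2.300000 + 0.53·(-1.257690) = 1.633424
x=0.230000, w=1.633424:
  k1 = f(0.230000, 1.633424) = -1.068698
  k2 = f(0.495000, 1.350219) = -0.839837
  w ← 1.633424 + 0.53·(-0.839837) = 1.188310
x=0.760000, w=1.188310:
  k1 = f(0.760000, 1.188310) = -0.767905
  k2 = f(1.025000, 0.984815) = -0.683738
  w ← 1.188310 + 0.53·(-0.683738) = 0.825929
w(1.29) ≈ 0.8259

0.8259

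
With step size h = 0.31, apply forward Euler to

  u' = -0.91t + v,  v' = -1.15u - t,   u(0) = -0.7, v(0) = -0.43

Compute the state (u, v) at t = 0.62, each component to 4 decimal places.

Euler on (u,v): u_{n+1} = u_n + h·u', v_{n+1} = v_n + h·v'.
0.000000: (-0.700000, -0.430000); f=(-0.430000, 0.805000) → (-0.833300, -0.180450)
0.310000: (-0.833300, -0.180450); f=(-0.462550, 0.648295) → (-0.976690, 0.020521)
(u(0.62), v(0.62)) ≈ (-0.9767, 0.0205)

-0.9767, 0.0205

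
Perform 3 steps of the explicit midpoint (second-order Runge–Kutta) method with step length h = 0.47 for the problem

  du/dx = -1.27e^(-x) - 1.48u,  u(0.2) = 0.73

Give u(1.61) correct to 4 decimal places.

Midpoint: k1 = f(x_n, u_n); k2 = f(x_n + h/2, u_n + (h/2)·k1); u_{n+1} = u_n + h·k2.
x=0.200000, u=0.730000:
  k1 = f(0.200000, 0.730000) = -2.120188
  k2 = f(0.435000, 0.231756) = -1.165025
  u ← 0.730000 + 0.47·(-1.165025) = 0.182438
x=0.670000, u=0.182438:
  k1 = f(0.670000, 0.182438) = -0.919879
  k2 = f(0.905000, -0.033733) = -0.463843
  u ← 0.182438 + 0.47·(-0.463843) = -0.035568
x=1.140000, u=-0.035568:
  k1 = f(1.140000, -0.035568) = -0.353530
  k2 = f(1.375000, -0.118647) = -0.145508
  u ← -0.035568 + 0.47·(-0.145508) = -0.103957
u(1.61) ≈ -0.1040

-0.1040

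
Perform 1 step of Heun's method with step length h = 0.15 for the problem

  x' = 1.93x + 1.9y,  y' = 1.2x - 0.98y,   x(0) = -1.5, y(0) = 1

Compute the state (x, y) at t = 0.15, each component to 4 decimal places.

-1.7303, 0.6002

Heun on (x,y): k1 = f(t_n, state_n); k2 = f(t_n + h, state_n + h·k1); state_{n+1} = state_n + (h/2)·(k1 + k2).
0.000000: (-1.500000, 1.000000)
  k1 = (-0.995000, -2.780000)
  predictor → (-1.649250, 0.583000)
  k2 = (-2.075353, -2.550440)
  → (-1.730276, 0.600217)
(x(0.15), y(0.15)) ≈ (-1.7303, 0.6002)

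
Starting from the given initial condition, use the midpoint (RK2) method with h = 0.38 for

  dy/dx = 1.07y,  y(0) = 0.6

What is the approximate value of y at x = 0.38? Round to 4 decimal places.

Midpoint: k1 = f(x_n, y_n); k2 = f(x_n + h/2, y_n + (h/2)·k1); y_{n+1} = y_n + h·k2.
x=0.000000, y=0.600000:
  k1 = f(0.000000, 0.600000) = 0.642000
  k2 = f(0.190000, 0.721980) = 0.772519
  y ← 0.600000 + 0.38·0.772519 = 0.893557
y(0.38) ≈ 0.8936

0.8936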